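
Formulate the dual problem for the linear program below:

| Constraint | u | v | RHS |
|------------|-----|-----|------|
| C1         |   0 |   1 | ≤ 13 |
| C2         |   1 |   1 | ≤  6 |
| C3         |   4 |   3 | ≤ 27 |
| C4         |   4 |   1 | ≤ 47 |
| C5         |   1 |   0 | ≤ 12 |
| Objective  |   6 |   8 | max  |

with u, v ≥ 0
Minimize: z = 13y1 + 6y2 + 27y3 + 47y4 + 12y5

Subject to:
  C1: -y2 - 4y3 - 4y4 - y5 ≤ -6
  C2: -y1 - y2 - 3y3 - y4 ≤ -8
  y1, y2, y3, y4, y5 ≥ 0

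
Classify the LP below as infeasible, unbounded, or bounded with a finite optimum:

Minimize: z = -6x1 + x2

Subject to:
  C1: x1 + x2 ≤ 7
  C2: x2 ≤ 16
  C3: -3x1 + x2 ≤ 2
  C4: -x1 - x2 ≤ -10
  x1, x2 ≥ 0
C1 requires x1 + x2 ≤ 7, while C4 (-x1 - x2 ≤ -10) is equivalent to x1 + x2 ≥ 10. Together they would need 10 ≤ x1 + x2 ≤ 7, which is impossible since 10 > 7. No point satisfies all constraints.

The feasible region is empty; the LP is infeasible.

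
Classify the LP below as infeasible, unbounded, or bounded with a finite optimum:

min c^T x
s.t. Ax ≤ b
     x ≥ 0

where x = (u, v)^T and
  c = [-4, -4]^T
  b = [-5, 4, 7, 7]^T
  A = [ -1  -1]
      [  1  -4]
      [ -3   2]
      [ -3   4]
Feasible point: (2, 3) satisfies every constraint, so the LP is feasible.
Direction d = (4, 1): for each constraint row a, a·d ≤ 0 —
  (-1)(4) + (-1)(1) = -5 ≤ 0
  (1)(4) + (-4)(1) = 0 ≤ 0
  (-3)(4) + (2)(1) = -10 ≤ 0
  (-3)(4) + (4)(1) = -8 ≤ 0
and d ≥ 0, so (2, 3) + t·d stays feasible for every t ≥ 0. Along this ray z = -4u - 4v changes by -20 per unit t, so z → −∞.

The LP is unbounded; z can be made arbitrarily small.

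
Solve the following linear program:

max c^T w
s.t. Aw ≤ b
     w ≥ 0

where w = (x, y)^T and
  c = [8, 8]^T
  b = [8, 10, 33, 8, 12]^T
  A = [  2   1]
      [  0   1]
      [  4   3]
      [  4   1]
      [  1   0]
Each vertex is the intersection of two constraint boundaries that also satisfies all remaining constraints:
  x = 0 and y = 0 → (0, 0)
  4x + y = 8 and y = 0 → (2, 0)
  2x + y = 8 and 4x + y = 8 → (0, 8)

Evaluating z = 8x + 8y at each vertex:
  (0, 0): z = 0
  (2, 0): z = 16
  (0, 8): z = 64

The maximum is at (0, 8) with z = 64.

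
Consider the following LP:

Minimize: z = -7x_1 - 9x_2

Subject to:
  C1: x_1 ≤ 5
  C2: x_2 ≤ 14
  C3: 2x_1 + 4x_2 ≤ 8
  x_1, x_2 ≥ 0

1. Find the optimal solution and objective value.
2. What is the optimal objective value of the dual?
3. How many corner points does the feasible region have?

1. x_1 = 4, x_2 = 0, z = -28
2. -28 (by strong duality, equal to the primal optimum)
3. 3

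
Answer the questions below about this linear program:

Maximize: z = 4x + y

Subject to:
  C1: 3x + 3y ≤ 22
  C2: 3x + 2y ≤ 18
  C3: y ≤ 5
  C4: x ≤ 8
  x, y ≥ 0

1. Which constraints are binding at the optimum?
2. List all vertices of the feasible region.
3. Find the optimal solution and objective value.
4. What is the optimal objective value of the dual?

1. C2, y ≥ 0
2. (0, 0), (6, 0), (3.333, 4), (2.333, 5), (0, 5)
3. x = 6, y = 0, z = 24
4. 24 (by strong duality, equal to the primal optimum)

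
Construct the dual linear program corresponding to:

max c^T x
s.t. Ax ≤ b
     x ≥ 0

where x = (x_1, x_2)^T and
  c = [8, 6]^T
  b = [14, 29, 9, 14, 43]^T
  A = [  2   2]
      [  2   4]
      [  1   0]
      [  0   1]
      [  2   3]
Minimize: z = 14y1 + 29y2 + 9y3 + 14y4 + 43y5

Subject to:
  C1: -2y1 - 2y2 - y3 - 2y5 ≤ -8
  C2: -2y1 - 4y2 - y4 - 3y5 ≤ -6
  y1, y2, y3, y4, y5 ≥ 0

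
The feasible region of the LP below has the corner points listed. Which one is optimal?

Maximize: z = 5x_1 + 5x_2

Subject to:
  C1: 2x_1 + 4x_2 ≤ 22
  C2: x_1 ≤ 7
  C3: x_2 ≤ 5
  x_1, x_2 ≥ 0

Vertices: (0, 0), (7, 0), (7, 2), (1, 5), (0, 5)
(7, 2) with z = 45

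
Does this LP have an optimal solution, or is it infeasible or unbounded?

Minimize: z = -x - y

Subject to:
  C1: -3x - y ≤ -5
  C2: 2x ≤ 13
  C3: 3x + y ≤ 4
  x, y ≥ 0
C3 requires 3x + y ≤ 4, while C1 (-3x - y ≤ -5) is equivalent to 3x + y ≥ 5. Together they would need 5 ≤ 3x + y ≤ 4, which is impossible since 5 > 4. No point satisfies all constraints.

Infeasible — the constraint set is empty.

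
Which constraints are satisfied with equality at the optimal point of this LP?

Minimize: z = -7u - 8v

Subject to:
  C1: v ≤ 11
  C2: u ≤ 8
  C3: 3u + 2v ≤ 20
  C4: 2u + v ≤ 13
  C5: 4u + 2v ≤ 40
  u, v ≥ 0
Optimal: u = 0, v = 10
Slack at optimum:
  C1: slack = 1
  C2: slack = 8
  C3: slack = 0 (binding)
  C4: slack = 3
  C5: slack = 20
  u ≥ 0: u = 0 (binding)
  v ≥ 0: v = 10
Binding constraints: C3, u ≥ 0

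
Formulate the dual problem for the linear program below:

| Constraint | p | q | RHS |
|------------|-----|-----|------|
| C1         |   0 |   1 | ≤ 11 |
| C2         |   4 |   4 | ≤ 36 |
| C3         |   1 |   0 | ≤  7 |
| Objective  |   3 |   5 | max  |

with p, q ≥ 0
Minimize: z = 11y1 + 36y2 + 7y3

Subject to:
  C1: -4y2 - y3 ≤ -3
  C2: -y1 - 4y2 ≤ -5
  y1, y2, y3 ≥ 0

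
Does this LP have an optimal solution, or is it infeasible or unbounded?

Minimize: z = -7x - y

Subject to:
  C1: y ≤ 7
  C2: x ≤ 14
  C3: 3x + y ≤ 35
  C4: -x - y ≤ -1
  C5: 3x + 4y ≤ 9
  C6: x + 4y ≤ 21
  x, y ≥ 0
The point (3, 0) satisfies every constraint, so the LP is feasible; the constraints give x ≤ 14 and y ≤ 7, which with x, y ≥ 0 keep the feasible region inside a bounded box. A feasible, bounded LP attains a finite optimum at a vertex.

Evaluating z = -7x - y at each vertex:
  (1, 0): z = -7
  (3, 0): z = -21
  (0, 2.25): z = -2.25
  (0, 1): z = -1

Feasible with finite optimum z* = -21 at (3, 0).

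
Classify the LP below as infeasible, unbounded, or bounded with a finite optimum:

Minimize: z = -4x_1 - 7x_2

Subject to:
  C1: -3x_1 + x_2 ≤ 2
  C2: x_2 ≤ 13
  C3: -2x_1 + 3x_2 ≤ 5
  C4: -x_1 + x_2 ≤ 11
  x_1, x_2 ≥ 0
Feasible point: (0, 0) satisfies every constraint, so the LP is feasible.
Direction d = (1, 0): for each constraint row a, a·d ≤ 0 —
  (-3)(1) + (1)(0) = -3 ≤ 0
  (0)(1) + (1)(0) = 0 ≤ 0
  (-2)(1) + (3)(0) = -2 ≤ 0
  (-1)(1) + (1)(0) = -1 ≤ 0
and d ≥ 0, so (0, 0) + t·d stays feasible for every t ≥ 0. Along this ray z = -4x_1 - 7x_2 changes by -4 per unit t, so z → −∞.

The LP is unbounded; z can be made arbitrarily small.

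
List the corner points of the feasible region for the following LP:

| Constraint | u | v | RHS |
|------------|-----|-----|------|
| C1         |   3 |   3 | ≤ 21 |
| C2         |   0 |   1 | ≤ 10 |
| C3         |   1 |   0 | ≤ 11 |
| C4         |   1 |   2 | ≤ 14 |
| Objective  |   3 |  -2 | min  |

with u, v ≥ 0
Each vertex is the intersection of two constraint boundaries that also satisfies all remaining constraints:
  u = 0 and v = 0 → (0, 0)
  3u + 3v = 21 and v = 0 → (7, 0)
  3u + 3v = 21 and u + 2v = 14 → (0, 7)

Vertices: (0, 0), (7, 0), (0, 7)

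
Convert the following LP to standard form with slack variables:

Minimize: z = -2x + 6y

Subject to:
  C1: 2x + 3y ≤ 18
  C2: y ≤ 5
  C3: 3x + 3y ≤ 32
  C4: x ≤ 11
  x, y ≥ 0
min z = -2x + 6y

s.t.
  2x + 3y + s1 = 18
  y + s2 = 5
  3x + 3y + s3 = 32
  x + s4 = 11
  x, y, s1, s2, s3, s4 ≥ 0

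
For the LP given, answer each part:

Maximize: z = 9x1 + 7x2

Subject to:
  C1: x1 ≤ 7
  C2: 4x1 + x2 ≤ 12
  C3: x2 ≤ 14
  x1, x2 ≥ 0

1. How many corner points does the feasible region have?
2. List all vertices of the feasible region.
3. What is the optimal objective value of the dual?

1. 3
2. (0, 0), (3, 0), (0, 12)
3. 84 (by strong duality, equal to the primal optimum)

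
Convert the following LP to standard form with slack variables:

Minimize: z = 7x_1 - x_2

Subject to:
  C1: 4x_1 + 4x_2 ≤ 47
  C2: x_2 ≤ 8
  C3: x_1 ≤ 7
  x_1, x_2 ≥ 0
min z = 7x_1 - x_2

s.t.
  4x_1 + 4x_2 + s1 = 47
  x_2 + s2 = 8
  x_1 + s3 = 7
  x_1, x_2, s1, s2, s3 ≥ 0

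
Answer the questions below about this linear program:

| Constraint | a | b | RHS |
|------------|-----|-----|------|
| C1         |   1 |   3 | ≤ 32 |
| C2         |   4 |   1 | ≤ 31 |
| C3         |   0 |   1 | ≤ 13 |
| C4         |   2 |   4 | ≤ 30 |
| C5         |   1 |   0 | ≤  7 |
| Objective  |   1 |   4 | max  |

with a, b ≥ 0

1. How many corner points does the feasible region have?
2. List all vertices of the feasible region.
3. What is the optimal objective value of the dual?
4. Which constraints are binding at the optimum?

1. 5
2. (0, 0), (7, 0), (7, 3), (6.714, 4.143), (0, 7.5)
3. 30 (by strong duality, equal to the primal optimum)
4. C4, a ≥ 0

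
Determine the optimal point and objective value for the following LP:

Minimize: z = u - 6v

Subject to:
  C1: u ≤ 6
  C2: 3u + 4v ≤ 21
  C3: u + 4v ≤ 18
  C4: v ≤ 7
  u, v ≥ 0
Each vertex is the intersection of two constraint boundaries that also satisfies all remaining constraints:
  u = 0 and v = 0 → (0, 0)
  u = 6 and v = 0 → (6, 0)
  u = 6 and 3u + 4v = 21 → (6, 0.75)
  3u + 4v = 21 and u + 4v = 18 → (1.5, 4.125)
  u + 4v = 18 and u = 0 → (0, 4.5)

Evaluating z = u - 6v at each vertex:
  (0, 0): z = 0
  (6, 0): z = 6
  (6, 0.75): z = 1.5
  (1.5, 4.125): z = -23.25
  (0, 4.5): z = -27

The minimum is at (0, 4.5) with z = -27.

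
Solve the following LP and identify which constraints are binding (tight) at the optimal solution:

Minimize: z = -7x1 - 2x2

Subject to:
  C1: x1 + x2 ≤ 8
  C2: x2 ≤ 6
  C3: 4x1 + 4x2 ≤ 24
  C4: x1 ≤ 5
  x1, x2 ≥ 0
Optimal: x1 = 5, x2 = 1
Slack at optimum:
  C1: slack = 2
  C2: slack = 5
  C3: slack = 0 (binding)
  C4: slack = 0 (binding)
  x1 ≥ 0: x1 = 5
  x2 ≥ 0: x2 = 1
Binding constraints: C3, C4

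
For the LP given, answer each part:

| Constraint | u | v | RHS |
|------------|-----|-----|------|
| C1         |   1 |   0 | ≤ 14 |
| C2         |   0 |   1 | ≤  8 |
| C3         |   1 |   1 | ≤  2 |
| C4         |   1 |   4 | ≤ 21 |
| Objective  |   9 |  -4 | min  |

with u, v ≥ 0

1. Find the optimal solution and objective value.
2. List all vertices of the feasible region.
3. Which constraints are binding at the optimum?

1. u = 0, v = 2, z = -8
2. (0, 0), (2, 0), (0, 2)
3. C3, u ≥ 0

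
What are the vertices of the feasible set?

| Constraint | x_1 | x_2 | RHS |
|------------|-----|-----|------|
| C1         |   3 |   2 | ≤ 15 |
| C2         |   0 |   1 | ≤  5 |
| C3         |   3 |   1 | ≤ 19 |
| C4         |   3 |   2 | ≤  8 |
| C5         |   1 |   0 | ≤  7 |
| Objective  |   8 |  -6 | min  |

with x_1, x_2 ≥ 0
Each vertex is the intersection of two constraint boundaries that also satisfies all remaining constraints:
  x_1 = 0 and x_2 = 0 → (0, 0)
  3x_1 + 2x_2 = 8 and x_2 = 0 → (2.667, 0)
  3x_1 + 2x_2 = 8 and x_1 = 0 → (0, 4)

Vertices: (0, 0), (2.667, 0), (0, 4)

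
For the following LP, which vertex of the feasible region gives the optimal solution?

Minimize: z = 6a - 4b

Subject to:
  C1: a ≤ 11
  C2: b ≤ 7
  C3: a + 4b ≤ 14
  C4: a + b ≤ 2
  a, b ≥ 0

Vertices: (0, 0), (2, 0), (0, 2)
Evaluating z = 6a - 4b at each vertex:
  (0, 0): z = 0
  (2, 0): z = 12
  (0, 2): z = -8

The smallest value is z = -8, attained at (0, 2).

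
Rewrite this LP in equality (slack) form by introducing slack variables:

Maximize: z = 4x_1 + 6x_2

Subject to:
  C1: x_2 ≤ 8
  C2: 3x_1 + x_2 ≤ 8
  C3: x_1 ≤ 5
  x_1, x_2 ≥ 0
max z = 4x_1 + 6x_2

s.t.
  x_2 + s1 = 8
  3x_1 + x_2 + s2 = 8
  x_1 + s3 = 5
  x_1, x_2, s1, s2, s3 ≥ 0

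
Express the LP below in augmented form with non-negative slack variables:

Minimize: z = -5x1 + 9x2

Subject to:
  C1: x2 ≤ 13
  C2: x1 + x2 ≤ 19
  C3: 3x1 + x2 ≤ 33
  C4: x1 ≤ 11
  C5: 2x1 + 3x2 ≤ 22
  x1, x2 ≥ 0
min z = -5x1 + 9x2

s.t.
  x2 + s1 = 13
  x1 + x2 + s2 = 19
  3x1 + x2 + s3 = 33
  x1 + s4 = 11
  2x1 + 3x2 + s5 = 22
  x1, x2, s1, s2, s3, s4, s5 ≥ 0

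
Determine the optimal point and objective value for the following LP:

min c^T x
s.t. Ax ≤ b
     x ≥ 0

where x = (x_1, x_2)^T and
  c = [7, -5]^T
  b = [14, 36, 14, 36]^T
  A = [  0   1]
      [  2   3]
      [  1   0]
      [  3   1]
x_1 = 0, x_2 = 12, z = -60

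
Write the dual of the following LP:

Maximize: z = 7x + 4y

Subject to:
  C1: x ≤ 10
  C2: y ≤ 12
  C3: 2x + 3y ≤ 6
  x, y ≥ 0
Minimize: z = 10y1 + 12y2 + 6y3

Subject to:
  C1: -y1 - 2y3 ≤ -7
  C2: -y2 - 3y3 ≤ -4
  y1, y2, y3 ≥ 0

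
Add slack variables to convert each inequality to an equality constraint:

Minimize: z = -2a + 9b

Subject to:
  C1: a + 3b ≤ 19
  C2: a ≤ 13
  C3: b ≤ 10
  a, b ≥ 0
min z = -2a + 9b

s.t.
  a + 3b + s1 = 19
  a + s2 = 13
  b + s3 = 10
  a, b, s1, s2, s3 ≥ 0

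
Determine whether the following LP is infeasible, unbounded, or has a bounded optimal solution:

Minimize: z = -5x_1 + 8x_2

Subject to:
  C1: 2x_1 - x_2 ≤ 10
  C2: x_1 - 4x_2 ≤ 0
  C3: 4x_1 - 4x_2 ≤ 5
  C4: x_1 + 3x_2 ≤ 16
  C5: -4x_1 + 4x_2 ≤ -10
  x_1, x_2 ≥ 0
C3 requires 4x_1 - 4x_2 ≤ 5, while C5 (-4x_1 + 4x_2 ≤ -10) is equivalent to 4x_1 - 4x_2 ≥ 10. Together they would need 10 ≤ 4x_1 - 4x_2 ≤ 5, which is impossible since 10 > 5. No point satisfies all constraints.

The feasible region is empty; the LP is infeasible.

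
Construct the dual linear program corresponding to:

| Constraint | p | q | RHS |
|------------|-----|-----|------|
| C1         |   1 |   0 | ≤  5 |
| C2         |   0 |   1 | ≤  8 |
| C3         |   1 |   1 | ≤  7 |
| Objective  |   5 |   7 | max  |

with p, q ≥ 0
Minimize: z = 5y1 + 8y2 + 7y3

Subject to:
  C1: -y1 - y3 ≤ -5
  C2: -y2 - y3 ≤ -7
  y1, y2, y3 ≥ 0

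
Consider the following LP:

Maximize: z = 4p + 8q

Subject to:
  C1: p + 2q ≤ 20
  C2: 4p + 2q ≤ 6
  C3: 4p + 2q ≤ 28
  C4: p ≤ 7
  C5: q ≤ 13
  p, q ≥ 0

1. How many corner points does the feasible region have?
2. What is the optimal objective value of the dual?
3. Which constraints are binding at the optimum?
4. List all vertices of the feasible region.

1. 3
2. 24 (by strong duality, equal to the primal optimum)
3. C2, p ≥ 0
4. (0, 0), (1.5, 0), (0, 3)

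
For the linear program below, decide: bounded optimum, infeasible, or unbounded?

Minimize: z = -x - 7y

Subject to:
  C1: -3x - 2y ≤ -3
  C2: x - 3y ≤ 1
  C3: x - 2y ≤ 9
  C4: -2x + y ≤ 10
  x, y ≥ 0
Feasible point: (1, 0) satisfies every constraint, so the LP is feasible.
Direction d = (1, 1): for each constraint row a, a·d ≤ 0 —
  (-3)(1) + (-2)(1) = -5 ≤ 0
  (1)(1) + (-3)(1) = -2 ≤ 0
  (1)(1) + (-2)(1) = -1 ≤ 0
  (-2)(1) + (1)(1) = -1 ≤ 0
and d ≥ 0, so (1, 0) + t·d stays feasible for every t ≥ 0. Along this ray z = -x - 7y changes by -8 per unit t, so z → −∞.

Unbounded — the objective can decrease without bound over the feasible region.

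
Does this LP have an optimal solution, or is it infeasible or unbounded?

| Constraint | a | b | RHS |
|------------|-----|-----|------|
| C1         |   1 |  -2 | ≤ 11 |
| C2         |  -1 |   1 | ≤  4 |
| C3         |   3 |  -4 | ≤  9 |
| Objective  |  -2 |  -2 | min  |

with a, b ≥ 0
Feasible point: (0, 0) satisfies every constraint, so the LP is feasible.
Direction d = (1, 1): for each constraint row a, a·d ≤ 0 —
  (1)(1) + (-2)(1) = -1 ≤ 0
  (-1)(1) + (1)(1) = 0 ≤ 0
  (3)(1) + (-4)(1) = -1 ≤ 0
and d ≥ 0, so (0, 0) + t·d stays feasible for every t ≥ 0. Along this ray z = -2a - 2b changes by -4 per unit t, so z → −∞.

The LP is unbounded; z can be made arbitrarily small.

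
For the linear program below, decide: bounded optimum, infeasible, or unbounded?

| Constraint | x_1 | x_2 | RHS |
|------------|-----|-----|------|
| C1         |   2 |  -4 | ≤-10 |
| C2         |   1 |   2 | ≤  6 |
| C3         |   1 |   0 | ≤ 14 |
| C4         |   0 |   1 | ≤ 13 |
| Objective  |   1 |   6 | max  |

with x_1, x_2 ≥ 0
The point (0, 3) satisfies every constraint, so the LP is feasible; the constraints give x_1 ≤ 14 and x_2 ≤ 13, which with x_1, x_2 ≥ 0 keep the feasible region inside a bounded box. A feasible, bounded LP attains a finite optimum at a vertex.

Feasible with finite optimum z* = 18 at (0, 3).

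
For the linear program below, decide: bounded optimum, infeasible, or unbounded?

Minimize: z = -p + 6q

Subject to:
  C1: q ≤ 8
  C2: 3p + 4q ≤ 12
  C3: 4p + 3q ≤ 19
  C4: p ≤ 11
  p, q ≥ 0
The point (4, 0) satisfies every constraint, so the LP is feasible; the constraints give p ≤ 11 and q ≤ 8, which with p, q ≥ 0 keep the feasible region inside a bounded box. A feasible, bounded LP attains a finite optimum at a vertex.

Bounded optimum: z* = -4 at (4, 0).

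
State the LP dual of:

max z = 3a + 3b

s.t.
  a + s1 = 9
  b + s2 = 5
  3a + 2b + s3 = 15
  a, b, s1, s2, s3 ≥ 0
Minimize: z = 9y1 + 5y2 + 15y3

Subject to:
  C1: -y1 - 3y3 ≤ -3
  C2: -y2 - 2y3 ≤ -3
  y1, y2, y3 ≥ 0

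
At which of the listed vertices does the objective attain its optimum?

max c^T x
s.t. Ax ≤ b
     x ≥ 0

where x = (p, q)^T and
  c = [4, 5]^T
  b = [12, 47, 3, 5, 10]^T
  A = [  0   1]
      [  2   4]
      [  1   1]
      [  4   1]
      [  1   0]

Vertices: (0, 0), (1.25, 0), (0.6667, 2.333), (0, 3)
(0, 3) with z = 15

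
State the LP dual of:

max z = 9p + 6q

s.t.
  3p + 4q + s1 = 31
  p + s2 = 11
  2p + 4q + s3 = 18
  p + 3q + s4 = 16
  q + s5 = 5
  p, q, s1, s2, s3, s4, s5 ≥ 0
Minimize: z = 31y1 + 11y2 + 18y3 + 16y4 + 5y5

Subject to:
  C1: -3y1 - y2 - 2y3 - y4 ≤ -9
  C2: -4y1 - 4y3 - 3y4 - y5 ≤ -6
  y1, y2, y3, y4, y5 ≥ 0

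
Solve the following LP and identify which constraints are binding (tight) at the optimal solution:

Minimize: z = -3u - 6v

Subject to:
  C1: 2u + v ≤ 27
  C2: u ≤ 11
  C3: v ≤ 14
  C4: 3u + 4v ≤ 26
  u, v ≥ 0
Optimal: u = 0, v = 6.5
Binding: C4, u ≥ 0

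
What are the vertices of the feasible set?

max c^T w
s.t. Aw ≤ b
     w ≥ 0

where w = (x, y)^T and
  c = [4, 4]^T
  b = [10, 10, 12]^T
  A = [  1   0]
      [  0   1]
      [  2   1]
Each vertex is the intersection of two constraint boundaries that also satisfies all remaining constraints:
  x = 0 and y = 0 → (0, 0)
  2x + y = 12 and y = 0 → (6, 0)
  y = 10 and 2x + y = 12 → (1, 10)
  y = 10 and x = 0 → (0, 10)

Vertices: (0, 0), (6, 0), (1, 10), (0, 10)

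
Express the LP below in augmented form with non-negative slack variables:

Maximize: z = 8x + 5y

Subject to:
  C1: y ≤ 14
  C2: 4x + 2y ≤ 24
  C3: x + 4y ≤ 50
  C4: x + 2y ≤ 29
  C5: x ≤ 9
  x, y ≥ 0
max z = 8x + 5y

s.t.
  y + s1 = 14
  4x + 2y + s2 = 24
  x + 4y + s3 = 50
  x + 2y + s4 = 29
  x + s5 = 9
  x, y, s1, s2, s3, s4, s5 ≥ 0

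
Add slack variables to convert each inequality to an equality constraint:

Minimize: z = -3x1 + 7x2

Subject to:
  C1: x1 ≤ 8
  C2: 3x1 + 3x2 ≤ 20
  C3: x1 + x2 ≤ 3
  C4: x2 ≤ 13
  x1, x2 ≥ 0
min z = -3x1 + 7x2

s.t.
  x1 + s1 = 8
  3x1 + 3x2 + s2 = 20
  x1 + x2 + s3 = 3
  x2 + s4 = 13
  x1, x2, s1, s2, s3, s4 ≥ 0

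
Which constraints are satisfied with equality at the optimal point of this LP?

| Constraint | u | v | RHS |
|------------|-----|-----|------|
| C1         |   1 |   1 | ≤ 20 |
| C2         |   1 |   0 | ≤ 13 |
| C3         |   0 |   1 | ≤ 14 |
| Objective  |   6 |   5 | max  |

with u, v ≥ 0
Optimal: u = 13, v = 7
Slack at optimum:
  C1: slack = 0 (binding)
  C2: slack = 0 (binding)
  C3: slack = 7
  u ≥ 0: u = 13
  v ≥ 0: v = 7
Binding constraints: C1, C2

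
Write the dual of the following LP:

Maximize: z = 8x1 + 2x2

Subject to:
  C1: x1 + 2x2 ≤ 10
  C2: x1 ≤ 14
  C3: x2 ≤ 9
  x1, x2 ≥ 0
Minimize: z = 10y1 + 14y2 + 9y3

Subject to:
  C1: -y1 - y2 ≤ -8
  C2: -2y1 - y3 ≤ -2
  y1, y2, y3 ≥ 0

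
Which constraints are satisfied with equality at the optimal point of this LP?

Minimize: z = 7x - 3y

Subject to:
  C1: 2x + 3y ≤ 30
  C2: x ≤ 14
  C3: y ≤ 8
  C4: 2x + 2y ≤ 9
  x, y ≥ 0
Optimal: x = 0, y = 4.5
Binding: C4, x ≥ 0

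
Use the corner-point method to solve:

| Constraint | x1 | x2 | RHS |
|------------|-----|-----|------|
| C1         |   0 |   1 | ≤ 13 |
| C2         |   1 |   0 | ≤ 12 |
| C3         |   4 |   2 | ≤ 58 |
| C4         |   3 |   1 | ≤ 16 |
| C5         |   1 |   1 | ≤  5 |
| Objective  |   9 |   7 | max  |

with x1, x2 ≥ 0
Each vertex is the intersection of two constraint boundaries that also satisfies all remaining constraints:
  x1 = 0 and x2 = 0 → (0, 0)
  x1 + x2 = 5 and x2 = 0 → (5, 0)
  x1 + x2 = 5 and x1 = 0 → (0, 5)

Evaluating z = 9x1 + 7x2 at each vertex:
  (0, 0): z = 0
  (5, 0): z = 45
  (0, 5): z = 35

The maximum is at (5, 0) with z = 45.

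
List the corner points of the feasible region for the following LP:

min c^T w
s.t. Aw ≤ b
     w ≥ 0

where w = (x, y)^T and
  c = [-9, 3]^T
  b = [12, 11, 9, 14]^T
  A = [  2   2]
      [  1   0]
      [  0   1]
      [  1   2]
Each vertex is the intersection of two constraint boundaries that also satisfies all remaining constraints:
  x = 0 and y = 0 → (0, 0)
  2x + 2y = 12 and y = 0 → (6, 0)
  2x + 2y = 12 and x = 0 → (0, 6)

Vertices: (0, 0), (6, 0), (0, 6)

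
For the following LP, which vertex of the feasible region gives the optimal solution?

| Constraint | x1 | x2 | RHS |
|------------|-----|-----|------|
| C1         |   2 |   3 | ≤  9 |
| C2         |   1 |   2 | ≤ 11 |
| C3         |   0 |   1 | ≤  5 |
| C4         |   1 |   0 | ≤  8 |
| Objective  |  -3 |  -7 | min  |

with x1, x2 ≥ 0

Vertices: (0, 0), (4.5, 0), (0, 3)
Evaluating z = -3x1 - 7x2 at each vertex:
  (0, 0): z = 0
  (4.5, 0): z = -13.5
  (0, 3): z = -21

The smallest value is z = -21, attained at (0, 3).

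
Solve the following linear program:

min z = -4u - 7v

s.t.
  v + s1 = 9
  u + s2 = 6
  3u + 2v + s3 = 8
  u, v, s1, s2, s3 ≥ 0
u = 0, v = 4, z = -28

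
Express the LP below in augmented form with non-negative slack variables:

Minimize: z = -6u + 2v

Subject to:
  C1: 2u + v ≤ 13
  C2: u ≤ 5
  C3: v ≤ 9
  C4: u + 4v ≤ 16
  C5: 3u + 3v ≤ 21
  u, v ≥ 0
min z = -6u + 2v

s.t.
  2u + v + s1 = 13
  u + s2 = 5
  v + s3 = 9
  u + 4v + s4 = 16
  3u + 3v + s5 = 21
  u, v, s1, s2, s3, s4, s5 ≥ 0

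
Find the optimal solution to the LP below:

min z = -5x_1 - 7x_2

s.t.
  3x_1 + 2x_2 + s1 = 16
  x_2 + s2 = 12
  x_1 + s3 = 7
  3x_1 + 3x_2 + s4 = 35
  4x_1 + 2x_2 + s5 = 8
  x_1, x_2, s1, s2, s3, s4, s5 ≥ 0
Each vertex is the intersection of two constraint boundaries that also satisfies all remaining constraints:
  x_1 = 0 and x_2 = 0 → (0, 0)
  4x_1 + 2x_2 = 8 and x_2 = 0 → (2, 0)
  4x_1 + 2x_2 = 8 and x_1 = 0 → (0, 4)

Evaluating z = -5x_1 - 7x_2 at each vertex:
  (0, 0): z = 0
  (2, 0): z = -10
  (0, 4): z = -28

The minimum is at (0, 4) with z = -28.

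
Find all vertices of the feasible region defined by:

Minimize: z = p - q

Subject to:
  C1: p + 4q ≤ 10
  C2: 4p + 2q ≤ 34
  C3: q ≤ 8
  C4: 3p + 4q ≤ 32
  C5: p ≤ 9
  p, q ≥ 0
Each vertex is the intersection of two constraint boundaries that also satisfies all remaining constraints:
  p = 0 and q = 0 → (0, 0)
  4p + 2q = 34 and q = 0 → (8.5, 0)
  p + 4q = 10 and 4p + 2q = 34 → (8.286, 0.4286)
  p + 4q = 10 and p = 0 → (0, 2.5)

Vertices: (0, 0), (8.5, 0), (8.286, 0.4286), (0, 2.5)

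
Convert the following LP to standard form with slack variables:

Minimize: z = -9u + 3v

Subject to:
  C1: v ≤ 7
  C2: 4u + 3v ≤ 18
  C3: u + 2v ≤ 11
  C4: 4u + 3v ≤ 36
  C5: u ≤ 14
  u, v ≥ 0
min z = -9u + 3v

s.t.
  v + s1 = 7
  4u + 3v + s2 = 18
  u + 2v + s3 = 11
  4u + 3v + s4 = 36
  u + s5 = 14
  u, v, s1, s2, s3, s4, s5 ≥ 0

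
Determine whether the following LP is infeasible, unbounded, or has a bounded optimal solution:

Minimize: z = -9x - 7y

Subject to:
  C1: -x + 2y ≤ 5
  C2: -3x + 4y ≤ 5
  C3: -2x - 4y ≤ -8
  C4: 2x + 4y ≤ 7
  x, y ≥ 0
C4 requires 2x + 4y ≤ 7, while C3 (-2x - 4y ≤ -8) is equivalent to 2x + 4y ≥ 8. Together they would need 8 ≤ 2x + 4y ≤ 7, which is impossible since 8 > 7. No point satisfies all constraints.

Infeasible: no point satisfies all constraints simultaneously.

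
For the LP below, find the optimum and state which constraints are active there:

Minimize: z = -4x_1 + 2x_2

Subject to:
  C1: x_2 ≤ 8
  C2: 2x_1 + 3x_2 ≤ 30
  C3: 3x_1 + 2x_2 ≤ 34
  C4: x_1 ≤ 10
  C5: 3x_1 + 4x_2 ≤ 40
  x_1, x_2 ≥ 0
Optimal: x_1 = 10, x_2 = 0
Binding: C4, x_2 ≥ 0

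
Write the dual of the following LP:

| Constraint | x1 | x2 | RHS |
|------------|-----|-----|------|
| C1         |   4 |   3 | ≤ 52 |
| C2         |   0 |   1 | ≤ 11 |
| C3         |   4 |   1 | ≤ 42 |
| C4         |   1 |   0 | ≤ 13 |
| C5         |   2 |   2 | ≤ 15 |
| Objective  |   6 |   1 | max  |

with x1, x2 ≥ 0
Minimize: z = 52y1 + 11y2 + 42y3 + 13y4 + 15y5

Subject to:
  C1: -4y1 - 4y3 - y4 - 2y5 ≤ -6
  C2: -3y1 - y2 - y3 - 2y5 ≤ -1
  y1, y2, y3, y4, y5 ≥ 0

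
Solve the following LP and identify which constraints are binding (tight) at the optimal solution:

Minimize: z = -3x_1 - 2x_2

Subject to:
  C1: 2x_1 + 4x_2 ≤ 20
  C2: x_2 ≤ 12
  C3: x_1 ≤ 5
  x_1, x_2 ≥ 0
Optimal: x_1 = 5, x_2 = 2.5
Slack at optimum:
  C1: slack = 0 (binding)
  C2: slack = 9.5
  C3: slack = 0 (binding)
  x_1 ≥ 0: x_1 = 5
  x_2 ≥ 0: x_2 = 2.5
Binding constraints: C1, C3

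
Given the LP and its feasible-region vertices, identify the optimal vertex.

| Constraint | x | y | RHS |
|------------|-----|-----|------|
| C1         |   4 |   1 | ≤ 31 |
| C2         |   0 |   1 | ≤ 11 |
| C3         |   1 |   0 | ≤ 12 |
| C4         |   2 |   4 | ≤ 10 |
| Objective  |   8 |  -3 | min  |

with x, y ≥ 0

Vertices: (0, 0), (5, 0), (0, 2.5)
(0, 2.5) with z = -7.5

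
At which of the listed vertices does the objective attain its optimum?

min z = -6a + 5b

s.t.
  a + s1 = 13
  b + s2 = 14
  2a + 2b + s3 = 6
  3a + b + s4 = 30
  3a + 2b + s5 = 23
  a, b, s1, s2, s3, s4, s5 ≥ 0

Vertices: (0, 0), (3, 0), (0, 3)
(3, 0) with z = -18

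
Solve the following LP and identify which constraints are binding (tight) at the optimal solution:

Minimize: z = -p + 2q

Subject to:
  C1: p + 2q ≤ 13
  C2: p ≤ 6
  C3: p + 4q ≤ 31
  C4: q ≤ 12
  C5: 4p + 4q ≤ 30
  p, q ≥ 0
Optimal: p = 6, q = 0
Binding: C2, q ≥ 0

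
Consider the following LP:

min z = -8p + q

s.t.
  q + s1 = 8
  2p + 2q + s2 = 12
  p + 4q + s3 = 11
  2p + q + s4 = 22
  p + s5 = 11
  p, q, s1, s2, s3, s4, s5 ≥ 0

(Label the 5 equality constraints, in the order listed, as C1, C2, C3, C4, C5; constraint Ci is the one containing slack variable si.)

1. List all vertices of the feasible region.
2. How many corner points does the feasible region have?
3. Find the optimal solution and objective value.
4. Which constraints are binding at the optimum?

1. (0, 0), (6, 0), (4.333, 1.667), (0, 2.75)
2. 4
3. p = 6, q = 0, z = -48
4. C2, q ≥ 0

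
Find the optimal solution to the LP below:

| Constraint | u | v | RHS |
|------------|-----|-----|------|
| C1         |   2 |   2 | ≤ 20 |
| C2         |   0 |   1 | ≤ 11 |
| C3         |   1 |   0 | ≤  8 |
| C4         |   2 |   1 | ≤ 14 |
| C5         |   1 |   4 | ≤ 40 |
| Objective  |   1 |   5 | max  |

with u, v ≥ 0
Each vertex is the intersection of two constraint boundaries that also satisfies all remaining constraints:
  u = 0 and v = 0 → (0, 0)
  2u + v = 14 and v = 0 → (7, 0)
  2u + 2v = 20 and 2u + v = 14 → (4, 6)
  2u + 2v = 20 and u + 4v = 40 → (0, 10)

Evaluating z = u + 5v at each vertex:
  (0, 0): z = 0
  (7, 0): z = 7
  (4, 6): z = 34
  (0, 10): z = 50

The maximum is at (0, 10) with z = 50.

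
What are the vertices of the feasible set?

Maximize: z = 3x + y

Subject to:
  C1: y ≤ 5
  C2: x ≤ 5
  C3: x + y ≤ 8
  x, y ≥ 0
Each vertex is the intersection of two constraint boundaries that also satisfies all remaining constraints:
  x = 0 and y = 0 → (0, 0)
  x = 5 and y = 0 → (5, 0)
  x = 5 and x + y = 8 → (5, 3)
  y = 5 and x + y = 8 → (3, 5)
  y = 5 and x = 0 → (0, 5)

Vertices: (0, 0), (5, 0), (5, 3), (3, 5), (0, 5)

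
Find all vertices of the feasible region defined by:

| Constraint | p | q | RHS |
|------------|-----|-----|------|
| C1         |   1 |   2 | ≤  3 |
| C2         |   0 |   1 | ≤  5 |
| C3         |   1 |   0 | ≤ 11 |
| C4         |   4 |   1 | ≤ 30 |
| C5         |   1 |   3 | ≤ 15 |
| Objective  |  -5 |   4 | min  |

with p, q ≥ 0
Each vertex is the intersection of two constraint boundaries that also satisfies all remaining constraints:
  p = 0 and q = 0 → (0, 0)
  p + 2q = 3 and q = 0 → (3, 0)
  p + 2q = 3 and p = 0 → (0, 1.5)

Vertices: (0, 0), (3, 0), (0, 1.5)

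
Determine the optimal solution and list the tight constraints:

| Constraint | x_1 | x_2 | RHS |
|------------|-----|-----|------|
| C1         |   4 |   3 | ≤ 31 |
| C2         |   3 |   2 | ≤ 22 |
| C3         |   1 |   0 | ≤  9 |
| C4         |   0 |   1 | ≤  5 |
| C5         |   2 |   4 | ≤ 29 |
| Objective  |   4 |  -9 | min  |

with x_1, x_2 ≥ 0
Optimal: x_1 = 0, x_2 = 5
Binding: C4, x_1 ≥ 0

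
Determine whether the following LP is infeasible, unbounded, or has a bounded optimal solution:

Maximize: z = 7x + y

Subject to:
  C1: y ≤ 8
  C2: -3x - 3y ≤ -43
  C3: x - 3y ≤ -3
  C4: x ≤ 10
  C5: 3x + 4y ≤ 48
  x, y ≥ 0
The point (10, 4.5) satisfies every constraint, so the LP is feasible; the constraints give x ≤ 10 and y ≤ 8, which with x, y ≥ 0 keep the feasible region inside a bounded box. A feasible, bounded LP attains a finite optimum at a vertex.

Evaluating z = 7x + y at each vertex:
  (10, 4.333): z = 74.33
  (10, 4.5): z = 74.5
  (9.333, 5): z = 70.33

Bounded optimum: z* = 74.5 at (10, 4.5).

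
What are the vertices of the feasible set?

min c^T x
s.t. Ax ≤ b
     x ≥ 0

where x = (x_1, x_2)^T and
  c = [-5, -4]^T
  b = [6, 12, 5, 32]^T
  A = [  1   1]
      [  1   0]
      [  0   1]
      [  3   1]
Each vertex is the intersection of two constraint boundaries that also satisfies all remaining constraints:
  x_1 = 0 and x_2 = 0 → (0, 0)
  x_1 + x_2 = 6 and x_2 = 0 → (6, 0)
  x_1 + x_2 = 6 and x_2 = 5 → (1, 5)
  x_2 = 5 and x_1 = 0 → (0, 5)

Vertices: (0, 0), (6, 0), (1, 5), (0, 5)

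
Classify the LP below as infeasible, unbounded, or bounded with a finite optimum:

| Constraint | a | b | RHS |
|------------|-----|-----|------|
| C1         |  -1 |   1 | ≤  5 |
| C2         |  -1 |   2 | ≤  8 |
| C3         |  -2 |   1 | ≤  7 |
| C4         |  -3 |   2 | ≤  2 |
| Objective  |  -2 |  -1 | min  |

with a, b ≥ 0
Feasible point: (0, 0) satisfies every constraint, so the LP is feasible.
Direction d = (1, 0): for each constraint row a, a·d ≤ 0 —
  (-1)(1) + (1)(0) = -1 ≤ 0
  (-1)(1) + (2)(0) = -1 ≤ 0
  (-2)(1) + (1)(0) = -2 ≤ 0
  (-3)(1) + (2)(0) = -3 ≤ 0
and d ≥ 0, so (0, 0) + t·d stays feasible for every t ≥ 0. Along this ray z = -2a - b changes by -2 per unit t, so z → −∞.

The LP is unbounded; z can be made arbitrarily small.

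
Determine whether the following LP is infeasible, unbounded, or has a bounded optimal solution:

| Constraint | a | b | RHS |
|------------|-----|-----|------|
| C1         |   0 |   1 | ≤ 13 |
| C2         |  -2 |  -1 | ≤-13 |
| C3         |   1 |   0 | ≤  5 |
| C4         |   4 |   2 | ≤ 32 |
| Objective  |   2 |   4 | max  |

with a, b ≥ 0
The point (1.5, 13) satisfies every constraint, so the LP is feasible; the constraints give a ≤ 5 and b ≤ 13, which with a, b ≥ 0 keep the feasible region inside a bounded box. A feasible, bounded LP attains a finite optimum at a vertex.

Feasible with finite optimum z* = 55 at (1.5, 13).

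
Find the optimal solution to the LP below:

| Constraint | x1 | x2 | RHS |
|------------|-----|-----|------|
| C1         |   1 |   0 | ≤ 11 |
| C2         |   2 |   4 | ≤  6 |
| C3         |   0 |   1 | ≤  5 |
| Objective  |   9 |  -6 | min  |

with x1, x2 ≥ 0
Each vertex is the intersection of two constraint boundaries that also satisfies all remaining constraints:
  x1 = 0 and x2 = 0 → (0, 0)
  2x1 + 4x2 = 6 and x2 = 0 → (3, 0)
  2x1 + 4x2 = 6 and x1 = 0 → (0, 1.5)

Evaluating z = 9x1 - 6x2 at each vertex:
  (0, 0): z = 0
  (3, 0): z = 27
  (0, 1.5): z = -9

The minimum is at (0, 1.5) with z = -9.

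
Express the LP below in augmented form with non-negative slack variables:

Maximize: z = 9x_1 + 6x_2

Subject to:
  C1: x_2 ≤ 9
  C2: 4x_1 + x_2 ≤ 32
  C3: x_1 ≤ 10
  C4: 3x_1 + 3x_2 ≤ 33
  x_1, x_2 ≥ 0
max z = 9x_1 + 6x_2

s.t.
  x_2 + s1 = 9
  4x_1 + x_2 + s2 = 32
  x_1 + s3 = 10
  3x_1 + 3x_2 + s4 = 33
  x_1, x_2, s1, s2, s3, s4 ≥ 0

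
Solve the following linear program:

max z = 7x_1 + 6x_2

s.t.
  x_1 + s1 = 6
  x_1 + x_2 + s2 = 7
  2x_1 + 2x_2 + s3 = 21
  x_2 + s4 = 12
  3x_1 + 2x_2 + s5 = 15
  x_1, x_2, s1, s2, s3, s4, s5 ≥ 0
x_1 = 1, x_2 = 6, z = 43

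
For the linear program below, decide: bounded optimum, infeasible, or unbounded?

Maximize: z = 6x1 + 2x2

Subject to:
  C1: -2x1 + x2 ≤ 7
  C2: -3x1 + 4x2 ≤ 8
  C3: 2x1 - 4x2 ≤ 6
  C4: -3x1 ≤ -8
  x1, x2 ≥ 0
Feasible point: (3, 0) satisfies every constraint, so the LP is feasible.
Direction d = (4, 3): for each constraint row a, a·d ≤ 0 —
  (-2)(4) + (1)(3) = -5 ≤ 0
  (-3)(4) + (4)(3) = 0 ≤ 0
  (2)(4) + (-4)(3) = -4 ≤ 0
  (-3)(4) + (0)(3) = -12 ≤ 0
and d ≥ 0, so (3, 0) + t·d stays feasible for every t ≥ 0. Along this ray z = 6x1 + 2x2 changes by 30 per unit t, so z → +∞.

The LP is unbounded; z can be made arbitrarily large.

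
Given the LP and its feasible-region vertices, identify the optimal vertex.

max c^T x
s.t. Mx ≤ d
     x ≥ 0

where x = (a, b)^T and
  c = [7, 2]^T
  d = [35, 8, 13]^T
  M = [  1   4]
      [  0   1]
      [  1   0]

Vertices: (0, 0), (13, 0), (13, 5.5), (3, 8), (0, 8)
Evaluating z = 7a + 2b at each vertex:
  (0, 0): z = 0
  (13, 0): z = 91
  (13, 5.5): z = 102
  (3, 8): z = 37
  (0, 8): z = 16

The largest value is z = 102, attained at (13, 5.5).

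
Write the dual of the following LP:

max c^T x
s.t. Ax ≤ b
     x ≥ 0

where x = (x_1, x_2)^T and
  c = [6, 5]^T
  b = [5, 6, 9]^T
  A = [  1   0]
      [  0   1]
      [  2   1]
Minimize: z = 5y1 + 6y2 + 9y3

Subject to:
  C1: -y1 - 2y3 ≤ -6
  C2: -y2 - y3 ≤ -5
  y1, y2, y3 ≥ 0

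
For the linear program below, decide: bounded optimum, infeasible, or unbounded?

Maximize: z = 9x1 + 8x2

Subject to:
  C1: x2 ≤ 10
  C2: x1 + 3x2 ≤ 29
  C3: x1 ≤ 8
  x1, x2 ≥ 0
The point (8, 7) satisfies every constraint, so the LP is feasible; the constraints give x1 ≤ 8 and x2 ≤ 10, which with x1, x2 ≥ 0 keep the feasible region inside a bounded box. A feasible, bounded LP attains a finite optimum at a vertex.

Evaluating z = 9x1 + 8x2 at each vertex:
  (0, 0): z = 0
  (8, 0): z = 72
  (8, 7): z = 128
  (0, 9.667): z = 77.33

The LP has an optimal solution: (8, 7) with z = 128.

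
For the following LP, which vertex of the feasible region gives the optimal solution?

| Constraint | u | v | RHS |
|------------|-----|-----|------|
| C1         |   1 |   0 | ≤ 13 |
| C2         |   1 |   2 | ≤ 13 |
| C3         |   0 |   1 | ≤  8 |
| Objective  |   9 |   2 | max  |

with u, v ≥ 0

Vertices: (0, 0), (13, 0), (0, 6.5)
(13, 0) with z = 117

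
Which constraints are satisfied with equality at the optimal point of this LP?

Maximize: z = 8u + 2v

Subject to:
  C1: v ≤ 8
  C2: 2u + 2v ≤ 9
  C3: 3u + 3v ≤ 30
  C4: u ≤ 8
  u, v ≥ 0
Optimal: u = 4.5, v = 0
Binding: C2, v ≥ 0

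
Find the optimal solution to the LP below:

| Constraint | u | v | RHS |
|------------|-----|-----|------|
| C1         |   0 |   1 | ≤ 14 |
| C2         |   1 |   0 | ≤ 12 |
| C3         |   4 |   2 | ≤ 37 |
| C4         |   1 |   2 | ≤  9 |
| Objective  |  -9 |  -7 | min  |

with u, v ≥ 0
u = 9, v = 0, z = -81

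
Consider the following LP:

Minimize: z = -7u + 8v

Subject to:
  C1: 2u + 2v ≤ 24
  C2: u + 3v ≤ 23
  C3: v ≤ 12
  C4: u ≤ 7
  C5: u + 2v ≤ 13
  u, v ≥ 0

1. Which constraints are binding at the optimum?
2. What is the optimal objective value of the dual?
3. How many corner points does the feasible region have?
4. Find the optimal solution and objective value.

1. C4, v ≥ 0
2. -49 (by strong duality, equal to the primal optimum)
3. 4
4. u = 7, v = 0, z = -49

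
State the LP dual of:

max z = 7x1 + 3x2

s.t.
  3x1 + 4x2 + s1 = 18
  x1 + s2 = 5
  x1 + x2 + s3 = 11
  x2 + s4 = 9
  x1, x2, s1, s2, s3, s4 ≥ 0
Minimize: z = 18y1 + 5y2 + 11y3 + 9y4

Subject to:
  C1: -3y1 - y2 - y3 ≤ -7
  C2: -4y1 - y3 - y4 ≤ -3
  y1, y2, y3, y4 ≥ 0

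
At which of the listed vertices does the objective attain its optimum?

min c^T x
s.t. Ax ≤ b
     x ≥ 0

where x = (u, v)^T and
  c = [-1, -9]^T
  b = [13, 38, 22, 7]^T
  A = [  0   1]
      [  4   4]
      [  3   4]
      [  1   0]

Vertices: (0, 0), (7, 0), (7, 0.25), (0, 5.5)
Evaluating z = -u - 9v at each vertex:
  (0, 0): z = 0
  (7, 0): z = -7
  (7, 0.25): z = -9.25
  (0, 5.5): z = -49.5

The smallest value is z = -49.5, attained at (0, 5.5).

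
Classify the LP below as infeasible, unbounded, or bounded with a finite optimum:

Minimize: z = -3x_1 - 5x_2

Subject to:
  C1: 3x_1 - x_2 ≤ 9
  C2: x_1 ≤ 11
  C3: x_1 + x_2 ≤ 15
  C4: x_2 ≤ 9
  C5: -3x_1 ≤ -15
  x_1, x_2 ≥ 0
The point (6, 9) satisfies every constraint, so the LP is feasible; the constraints give x_1 ≤ 11 and x_2 ≤ 9, which with x_1, x_2 ≥ 0 keep the feasible region inside a bounded box. A feasible, bounded LP attains a finite optimum at a vertex.

Evaluating z = -3x_1 - 5x_2 at each vertex:
  (5, 6): z = -45
  (6, 9): z = -63
  (5, 9): z = -60

Feasible with finite optimum z* = -63 at (6, 9).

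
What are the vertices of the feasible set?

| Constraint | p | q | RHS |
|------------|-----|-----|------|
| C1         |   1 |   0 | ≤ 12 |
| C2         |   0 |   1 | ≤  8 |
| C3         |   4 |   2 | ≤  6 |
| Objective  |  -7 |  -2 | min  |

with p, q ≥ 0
Each vertex is the intersection of two constraint boundaries that also satisfies all remaining constraints:
  p = 0 and q = 0 → (0, 0)
  4p + 2q = 6 and q = 0 → (1.5, 0)
  4p + 2q = 6 and p = 0 → (0, 3)

Vertices: (0, 0), (1.5, 0), (0, 3)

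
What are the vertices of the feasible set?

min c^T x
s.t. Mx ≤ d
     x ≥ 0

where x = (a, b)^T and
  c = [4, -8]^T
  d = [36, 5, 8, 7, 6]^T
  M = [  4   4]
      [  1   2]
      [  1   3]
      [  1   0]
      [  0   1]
Each vertex is the intersection of two constraint boundaries that also satisfies all remaining constraints:
  a = 0 and b = 0 → (0, 0)
  a + 2b = 5 and b = 0 → (5, 0)
  a + 2b = 5 and a = 0 → (0, 2.5)

Vertices: (0, 0), (5, 0), (0, 2.5)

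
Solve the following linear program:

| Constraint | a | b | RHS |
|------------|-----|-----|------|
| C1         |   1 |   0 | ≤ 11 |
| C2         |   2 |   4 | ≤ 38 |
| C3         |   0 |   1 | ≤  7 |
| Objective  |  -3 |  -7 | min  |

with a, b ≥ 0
a = 5, b = 7, z = -64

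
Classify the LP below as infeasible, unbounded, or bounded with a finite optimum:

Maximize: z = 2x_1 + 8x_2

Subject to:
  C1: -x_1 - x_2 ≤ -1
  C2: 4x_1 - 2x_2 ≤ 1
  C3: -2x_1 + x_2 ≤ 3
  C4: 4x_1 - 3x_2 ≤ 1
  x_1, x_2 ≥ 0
Feasible point: (0, 1) satisfies every constraint, so the LP is feasible.
Direction d = (1, 2): for each constraint row a, a·d ≤ 0 —
  (-1)(1) + (-1)(2) = -3 ≤ 0
  (4)(1) + (-2)(2) = 0 ≤ 0
  (-2)(1) + (1)(2) = 0 ≤ 0
  (4)(1) + (-3)(2) = -2 ≤ 0
and d ≥ 0, so (0, 1) + t·d stays feasible for every t ≥ 0. Along this ray z = 2x_1 + 8x_2 changes by 18 per unit t, so z → +∞.

The LP is unbounded; z can be made arbitrarily large.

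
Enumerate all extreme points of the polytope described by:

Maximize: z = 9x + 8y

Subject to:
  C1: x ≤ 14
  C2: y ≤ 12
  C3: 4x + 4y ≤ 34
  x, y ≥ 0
Each vertex is the intersection of two constraint boundaries that also satisfies all remaining constraints:
  x = 0 and y = 0 → (0, 0)
  4x + 4y = 34 and y = 0 → (8.5, 0)
  4x + 4y = 34 and x = 0 → (0, 8.5)

Vertices: (0, 0), (8.5, 0), (0, 8.5)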